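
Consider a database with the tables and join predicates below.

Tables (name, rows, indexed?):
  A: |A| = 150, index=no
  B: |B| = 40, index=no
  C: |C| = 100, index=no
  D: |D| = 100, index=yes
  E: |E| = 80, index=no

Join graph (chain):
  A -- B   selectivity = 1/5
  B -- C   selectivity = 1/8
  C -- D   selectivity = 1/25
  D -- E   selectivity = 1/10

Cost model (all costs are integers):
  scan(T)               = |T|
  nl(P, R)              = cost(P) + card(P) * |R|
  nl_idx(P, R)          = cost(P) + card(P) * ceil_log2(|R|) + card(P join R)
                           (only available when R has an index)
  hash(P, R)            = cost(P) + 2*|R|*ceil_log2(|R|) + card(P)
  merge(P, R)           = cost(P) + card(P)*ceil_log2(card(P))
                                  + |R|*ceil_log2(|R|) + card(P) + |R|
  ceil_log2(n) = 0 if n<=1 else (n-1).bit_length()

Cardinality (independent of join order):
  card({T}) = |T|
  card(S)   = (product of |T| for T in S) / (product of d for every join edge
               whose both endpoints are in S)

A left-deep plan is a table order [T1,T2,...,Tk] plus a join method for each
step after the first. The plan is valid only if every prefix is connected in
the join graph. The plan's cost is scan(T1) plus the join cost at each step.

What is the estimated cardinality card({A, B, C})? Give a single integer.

15000

Tables in S: A(150), B(40), C(100)
Edges inside S: A-B(d=5), B-C(d=8)
numerator = 150 * 40 * 100 = 600000
denominator = 5 * 8 = 40
card(S) = 600000 / 40 = 15000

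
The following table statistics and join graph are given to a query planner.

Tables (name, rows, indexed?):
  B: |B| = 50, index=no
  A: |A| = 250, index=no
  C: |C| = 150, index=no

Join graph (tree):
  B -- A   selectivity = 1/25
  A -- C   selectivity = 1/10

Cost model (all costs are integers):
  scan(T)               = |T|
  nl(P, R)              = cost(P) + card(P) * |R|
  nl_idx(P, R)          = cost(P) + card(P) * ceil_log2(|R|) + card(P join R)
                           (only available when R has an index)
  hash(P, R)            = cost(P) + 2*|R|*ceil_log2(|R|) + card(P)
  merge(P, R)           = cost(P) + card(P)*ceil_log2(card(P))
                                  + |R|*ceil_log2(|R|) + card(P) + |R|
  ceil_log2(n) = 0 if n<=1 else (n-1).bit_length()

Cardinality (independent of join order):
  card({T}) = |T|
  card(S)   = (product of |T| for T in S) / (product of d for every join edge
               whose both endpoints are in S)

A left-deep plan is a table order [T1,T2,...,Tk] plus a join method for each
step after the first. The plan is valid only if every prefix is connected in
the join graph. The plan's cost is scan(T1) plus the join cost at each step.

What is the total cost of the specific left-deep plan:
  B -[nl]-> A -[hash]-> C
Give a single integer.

step 1: scan B: cost=50, card=50
step 2: join A via nl
    card(P join A) = 50*250/(25) = 500
    cost = 50 + 50*250 = 12550
step 3: join C via hash
    card(P join C) = 500*150/(10) = 7500
    cost = 12550 + 2*150*8 + 500 = 15450

15450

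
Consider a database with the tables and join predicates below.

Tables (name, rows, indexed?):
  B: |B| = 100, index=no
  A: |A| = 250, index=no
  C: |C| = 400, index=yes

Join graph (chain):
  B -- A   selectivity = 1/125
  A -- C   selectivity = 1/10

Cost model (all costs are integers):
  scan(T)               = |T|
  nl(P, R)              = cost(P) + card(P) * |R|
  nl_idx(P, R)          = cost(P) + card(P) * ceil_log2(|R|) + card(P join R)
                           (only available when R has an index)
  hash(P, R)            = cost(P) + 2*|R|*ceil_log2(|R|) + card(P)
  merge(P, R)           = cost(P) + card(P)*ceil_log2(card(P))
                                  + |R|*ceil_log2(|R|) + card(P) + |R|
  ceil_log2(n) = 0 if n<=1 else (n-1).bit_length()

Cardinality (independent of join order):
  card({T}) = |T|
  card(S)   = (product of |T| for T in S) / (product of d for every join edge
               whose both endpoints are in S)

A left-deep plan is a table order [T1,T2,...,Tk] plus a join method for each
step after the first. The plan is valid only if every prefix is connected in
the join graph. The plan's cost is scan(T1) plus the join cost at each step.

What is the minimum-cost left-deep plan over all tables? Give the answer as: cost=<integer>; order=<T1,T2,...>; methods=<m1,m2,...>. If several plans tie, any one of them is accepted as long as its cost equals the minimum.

Selinger DP (subsets sized 1..n):
  {B}: scan cost=100, card=100
  {A}: scan cost=250, card=250
  {C}: scan cost=400, card=400
  {AB}: card=200; try (B,hash)→1900, (A,merge)→3150, (B,merge)→3300, (A,hash)→4200, (A,nl)→25100, (B,nl)→25250; best=1900 via (B,hash)
  {AC}: card=10000; try (A,hash)→4800, (C,merge)→6500, (A,merge)→6650, (C,hash)→7700, (C,nl_idx)→12500, (C,nl)→100250 …(+1); best=4800 via (A,hash)
  {ABC}: card=8000; try (C,merge)→7700, (C,hash)→9300, (C,nl_idx)→11700, (B,hash)→16200, (C,nl)→81900, (B,merge)→155600 …(+1); best=7700 via (C,merge)

cost=7700; order=A,B,C; methods=hash,merge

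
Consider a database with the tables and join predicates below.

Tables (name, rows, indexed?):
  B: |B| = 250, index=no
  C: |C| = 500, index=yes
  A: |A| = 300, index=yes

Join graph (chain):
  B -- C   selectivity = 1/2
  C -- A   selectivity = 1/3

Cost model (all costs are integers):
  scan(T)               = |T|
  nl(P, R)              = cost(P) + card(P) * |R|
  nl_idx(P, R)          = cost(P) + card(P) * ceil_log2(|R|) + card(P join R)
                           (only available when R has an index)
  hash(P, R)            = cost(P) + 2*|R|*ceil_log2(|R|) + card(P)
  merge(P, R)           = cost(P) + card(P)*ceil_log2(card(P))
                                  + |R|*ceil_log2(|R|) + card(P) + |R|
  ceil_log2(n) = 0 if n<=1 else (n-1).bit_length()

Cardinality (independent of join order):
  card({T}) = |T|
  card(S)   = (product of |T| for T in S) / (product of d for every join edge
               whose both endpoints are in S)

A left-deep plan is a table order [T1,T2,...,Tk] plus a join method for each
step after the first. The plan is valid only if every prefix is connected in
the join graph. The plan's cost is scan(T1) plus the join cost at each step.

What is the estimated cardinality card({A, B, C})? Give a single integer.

Tables in S: A(300), B(250), C(500)
Edges inside S: B-C(d=2), C-A(d=3)
numerator = 300 * 250 * 500 = 37500000
denominator = 2 * 3 = 6
card(S) = 37500000 / 6 = 6250000

6250000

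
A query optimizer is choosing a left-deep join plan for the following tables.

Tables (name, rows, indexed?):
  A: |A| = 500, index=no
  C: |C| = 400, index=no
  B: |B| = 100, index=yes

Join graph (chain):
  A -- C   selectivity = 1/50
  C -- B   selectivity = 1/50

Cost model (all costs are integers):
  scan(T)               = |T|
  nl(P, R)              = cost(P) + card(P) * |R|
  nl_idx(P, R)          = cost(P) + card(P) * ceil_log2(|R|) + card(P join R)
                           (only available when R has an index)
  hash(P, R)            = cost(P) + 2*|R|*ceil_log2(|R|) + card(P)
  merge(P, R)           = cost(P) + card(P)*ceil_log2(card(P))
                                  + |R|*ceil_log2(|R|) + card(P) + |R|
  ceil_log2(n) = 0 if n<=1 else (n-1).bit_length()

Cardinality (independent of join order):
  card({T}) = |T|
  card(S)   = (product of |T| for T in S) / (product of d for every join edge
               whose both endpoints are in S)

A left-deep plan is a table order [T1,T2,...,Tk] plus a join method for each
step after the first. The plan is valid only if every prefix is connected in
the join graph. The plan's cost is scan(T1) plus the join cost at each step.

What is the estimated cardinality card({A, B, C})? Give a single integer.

8000

Tables in S: A(500), B(100), C(400)
Edges inside S: A-C(d=50), C-B(d=50)
numerator = 500 * 100 * 400 = 20000000
denominator = 50 * 50 = 2500
card(S) = 20000000 / 2500 = 8000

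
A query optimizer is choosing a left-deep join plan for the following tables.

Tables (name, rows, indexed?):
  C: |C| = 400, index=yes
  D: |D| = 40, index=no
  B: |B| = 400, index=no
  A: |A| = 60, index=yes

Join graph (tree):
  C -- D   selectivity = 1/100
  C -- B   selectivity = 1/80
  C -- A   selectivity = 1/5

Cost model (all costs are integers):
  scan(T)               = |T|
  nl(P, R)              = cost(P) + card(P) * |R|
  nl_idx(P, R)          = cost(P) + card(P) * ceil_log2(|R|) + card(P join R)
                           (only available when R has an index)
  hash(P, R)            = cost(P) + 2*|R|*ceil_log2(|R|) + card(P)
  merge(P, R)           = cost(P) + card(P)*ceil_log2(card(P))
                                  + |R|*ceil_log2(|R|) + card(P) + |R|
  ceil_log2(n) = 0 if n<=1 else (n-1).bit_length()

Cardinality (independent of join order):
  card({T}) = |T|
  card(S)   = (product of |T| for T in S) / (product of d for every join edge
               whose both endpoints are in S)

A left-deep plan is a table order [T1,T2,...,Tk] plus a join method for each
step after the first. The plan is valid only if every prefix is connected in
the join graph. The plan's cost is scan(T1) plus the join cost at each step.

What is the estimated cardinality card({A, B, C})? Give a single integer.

Tables in S: A(60), B(400), C(400)
Edges inside S: C-B(d=80), C-A(d=5)
numerator = 60 * 400 * 400 = 9600000
denominator = 80 * 5 = 400
card(S) = 9600000 / 400 = 24000

24000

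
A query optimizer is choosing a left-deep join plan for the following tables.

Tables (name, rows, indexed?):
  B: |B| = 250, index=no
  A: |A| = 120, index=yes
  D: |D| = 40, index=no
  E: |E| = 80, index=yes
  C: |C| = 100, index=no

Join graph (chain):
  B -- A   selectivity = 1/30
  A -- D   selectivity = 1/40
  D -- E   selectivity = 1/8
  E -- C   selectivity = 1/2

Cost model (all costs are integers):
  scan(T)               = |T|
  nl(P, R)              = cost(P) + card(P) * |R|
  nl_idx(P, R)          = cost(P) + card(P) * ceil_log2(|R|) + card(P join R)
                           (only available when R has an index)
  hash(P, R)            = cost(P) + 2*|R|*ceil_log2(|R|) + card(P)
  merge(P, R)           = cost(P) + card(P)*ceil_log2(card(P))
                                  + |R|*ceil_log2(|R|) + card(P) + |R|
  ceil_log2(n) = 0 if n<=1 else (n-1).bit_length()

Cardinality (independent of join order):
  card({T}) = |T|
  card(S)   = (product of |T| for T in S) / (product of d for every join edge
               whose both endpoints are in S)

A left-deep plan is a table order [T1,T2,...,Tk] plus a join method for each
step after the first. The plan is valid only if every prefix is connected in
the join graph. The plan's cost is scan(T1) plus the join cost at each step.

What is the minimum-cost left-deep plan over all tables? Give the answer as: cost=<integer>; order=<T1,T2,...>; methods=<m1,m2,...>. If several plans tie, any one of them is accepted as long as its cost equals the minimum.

cost=17170; order=D,A,B,E,C; methods=nl_idx,merge,hash,hash

Selinger DP (subsets sized 1..n):
  {B}: scan cost=250, card=250
  {A}: scan cost=120, card=120
  {D}: scan cost=40, card=40
  {E}: scan cost=80, card=80
  {C}: scan cost=100, card=100
  {AB}: card=1000; try (A,hash)→2180, (A,nl_idx)→3000, (B,merge)→3330, (A,merge)→3460, (B,hash)→4240, (B,nl)→30120 …(+1); best=2180 via (A,hash)
  {AD}: card=120; try (A,nl_idx)→440, (D,hash)→720, (A,merge)→1280, (D,merge)→1360, (A,hash)→1760, (A,nl)→4840 …(+1); best=440 via (A,nl_idx)
  {DE}: card=400; try (D,hash)→640, (E,nl_idx)→720, (E,merge)→960, (D,merge)→1000, (E,hash)→1200, (E,nl)→3240 …(+1); best=640 via (D,hash)
  {CE}: card=4000; try (E,hash)→1320, (C,merge)→1520, (E,merge)→1540, (C,hash)→1560, (E,nl_idx)→4800, (C,nl)→8080 …(+1); best=1320 via (E,hash)
  {ABD}: card=1000; try (B,merge)→3650, (D,hash)→3660, (B,hash)→4560, (D,merge)→13460, (B,nl)→30440, (D,nl)→42180; best=3650 via (B,merge)
  {ADE}: card=1200; try (E,hash)→1680, (E,merge)→2040, (E,nl_idx)→2480, (A,hash)→2720, (A,nl_idx)→4640, (A,merge)→5600 …(+2); best=1680 via (E,hash)
  {CDE}: card=20000; try (C,hash)→2440, (C,merge)→5440, (D,hash)→5800, (C,nl)→40640, (D,merge)→53600, (D,nl)→161320; best=2440 via (C,hash)
  {ABDE}: card=10000; try (E,hash)→5770, (B,hash)→6880, (E,merge)→15290, (B,merge)→18330, (E,nl_idx)→20650, (E,nl)→83650 …(+1); best=5770 via (E,hash)
  {ACDE}: card=60000; try (C,hash)→4280, (C,merge)→16880, (A,hash)→24120, (C,nl)→121680, (A,nl_idx)→202440, (A,merge)→323400 …(+1); best=4280 via (C,hash)
  {ABCDE}: card=500000; try (C,hash)→17170, (B,hash)→68280, (C,merge)→156570, (C,nl)→1005770, (B,merge)→1026530, (B,nl)→15004280; best=17170 via (C,hash)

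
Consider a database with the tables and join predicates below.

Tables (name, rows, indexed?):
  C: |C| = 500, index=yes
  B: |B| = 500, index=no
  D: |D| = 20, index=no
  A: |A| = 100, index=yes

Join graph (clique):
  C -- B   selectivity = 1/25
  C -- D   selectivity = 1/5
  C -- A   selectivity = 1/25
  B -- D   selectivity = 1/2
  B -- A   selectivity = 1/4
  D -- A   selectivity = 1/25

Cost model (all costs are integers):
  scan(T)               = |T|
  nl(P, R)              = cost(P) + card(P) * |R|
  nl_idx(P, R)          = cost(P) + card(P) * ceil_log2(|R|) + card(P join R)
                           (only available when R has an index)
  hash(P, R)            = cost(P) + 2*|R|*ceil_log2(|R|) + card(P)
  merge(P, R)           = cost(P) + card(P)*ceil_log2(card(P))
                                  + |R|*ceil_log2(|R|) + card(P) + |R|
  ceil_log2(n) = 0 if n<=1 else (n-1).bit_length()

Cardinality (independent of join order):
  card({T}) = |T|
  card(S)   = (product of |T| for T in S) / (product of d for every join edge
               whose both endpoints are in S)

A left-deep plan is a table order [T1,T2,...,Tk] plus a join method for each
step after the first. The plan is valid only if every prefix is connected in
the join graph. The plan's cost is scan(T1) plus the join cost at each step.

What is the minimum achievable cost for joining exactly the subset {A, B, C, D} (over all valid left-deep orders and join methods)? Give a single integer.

Selinger DP over subsets of {A,B,C,D}:
  {C}: scan cost=500, card=500
  {B}: scan cost=500, card=500
  {D}: scan cost=20, card=20
  {A}: scan cost=100, card=100
  {BC}: card=10000; try (C,hash)→10000, (B,hash)→10000, (C,merge)→10500, (B,merge)→10500, (C,nl_idx)→15000, (C,nl)→250500 …(+1); best=10000 via (C,hash)
  {CD}: card=2000; try (D,hash)→1200, (C,nl_idx)→2200, (C,merge)→5140, (D,merge)→5620, (C,hash)→9040, (C,nl)→10020 …(+1); best=1200 via (D,hash)
  {AC}: card=2000; try (A,hash)→2400, (C,nl_idx)→3000, (C,merge)→5900, (A,nl_idx)→6000, (A,merge)→6300, (C,hash)→9200 …(+2); best=2400 via (A,hash)
  {BD}: card=5000; try (D,hash)→1200, (B,merge)→5140, (D,merge)→5620, (B,hash)→9040, (B,nl)→10020, (D,nl)→10500; best=1200 via (D,hash)
  {AB}: card=12500; try (A,hash)→2400, (B,merge)→5900, (A,merge)→6300, (B,hash)→9200, (A,nl_idx)→16500, (B,nl)→50100 …(+1); best=2400 via (A,hash)
  {AD}: card=80; try (A,nl_idx)→240, (D,hash)→400, (A,merge)→940, (D,merge)→1020, (A,hash)→1440, (A,nl)→2020 …(+1); best=240 via (A,nl_idx)
  {BCD}: card=20000; try (B,hash)→12200, (C,hash)→15200, (D,hash)→20200, (B,merge)→30200, (C,nl_idx)→66200, (C,merge)→76200 …(+4); best=12200 via (B,hash)
  {ABC}: card=10000; try (B,hash)→13400, (A,hash)→21400, (C,hash)→23900, (B,merge)→31400, (A,nl_idx)→90000, (C,nl_idx)→124900 …(+5); best=13400 via (B,hash)
  {ACD}: card=320; try (C,nl_idx)→1280, (D,hash)→4600, (A,hash)→4600, (C,merge)→5880, (C,hash)→9320, (A,nl_idx)→15520 …(+5); best=1280 via (C,nl_idx)
  {ABD}: card=5000; try (B,merge)→5880, (A,hash)→7600, (B,hash)→9320, (D,hash)→15100, (B,nl)→40240, (A,nl_idx)→41200 …(+4); best=5880 via (B,merge)
  {ABCD}: card=800; try (B,merge)→9480, (B,hash)→10600, (C,hash)→19880, (D,hash)→23600, (A,hash)→33600, (C,nl_idx)→51680 …(+8); best=9480 via (B,merge)

9480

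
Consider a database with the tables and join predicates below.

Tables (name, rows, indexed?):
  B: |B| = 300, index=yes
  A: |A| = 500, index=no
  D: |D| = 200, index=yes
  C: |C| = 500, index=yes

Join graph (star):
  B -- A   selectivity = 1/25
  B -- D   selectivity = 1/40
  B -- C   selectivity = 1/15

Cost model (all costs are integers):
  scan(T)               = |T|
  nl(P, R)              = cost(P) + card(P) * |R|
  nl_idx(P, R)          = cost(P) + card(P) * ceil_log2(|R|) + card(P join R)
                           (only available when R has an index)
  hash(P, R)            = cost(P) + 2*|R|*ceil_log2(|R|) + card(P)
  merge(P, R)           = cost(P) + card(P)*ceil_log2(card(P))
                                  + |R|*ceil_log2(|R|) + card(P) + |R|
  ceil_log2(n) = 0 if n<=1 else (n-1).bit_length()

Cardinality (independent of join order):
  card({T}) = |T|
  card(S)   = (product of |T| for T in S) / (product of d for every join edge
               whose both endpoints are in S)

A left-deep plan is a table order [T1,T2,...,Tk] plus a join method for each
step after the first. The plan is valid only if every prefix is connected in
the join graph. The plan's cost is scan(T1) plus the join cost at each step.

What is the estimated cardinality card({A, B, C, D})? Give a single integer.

1000000

Tables in S: A(500), B(300), C(500), D(200)
Edges inside S: B-A(d=25), B-D(d=40), B-C(d=15)
numerator = 500 * 300 * 500 * 200 = 15000000000
denominator = 25 * 40 * 15 = 15000
card(S) = 15000000000 / 15000 = 1000000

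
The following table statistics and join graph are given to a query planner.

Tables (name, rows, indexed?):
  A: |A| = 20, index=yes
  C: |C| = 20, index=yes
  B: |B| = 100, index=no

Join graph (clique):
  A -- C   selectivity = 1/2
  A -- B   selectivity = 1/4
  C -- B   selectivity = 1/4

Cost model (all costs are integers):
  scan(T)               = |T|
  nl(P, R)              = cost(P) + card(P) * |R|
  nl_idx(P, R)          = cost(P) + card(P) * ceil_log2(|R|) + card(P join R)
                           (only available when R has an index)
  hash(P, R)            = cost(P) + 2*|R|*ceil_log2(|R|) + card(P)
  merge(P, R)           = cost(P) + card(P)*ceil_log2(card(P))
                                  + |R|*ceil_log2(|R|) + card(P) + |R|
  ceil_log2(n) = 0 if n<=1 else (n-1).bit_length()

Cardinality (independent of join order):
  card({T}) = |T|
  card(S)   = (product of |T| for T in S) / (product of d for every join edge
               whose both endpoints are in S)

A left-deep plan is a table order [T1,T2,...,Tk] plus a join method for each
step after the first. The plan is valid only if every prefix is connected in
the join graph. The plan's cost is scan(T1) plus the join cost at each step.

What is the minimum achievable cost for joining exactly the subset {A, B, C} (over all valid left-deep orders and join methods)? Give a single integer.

Selinger DP over subsets of {A,B,C}:
  {A}: scan cost=20, card=20
  {C}: scan cost=20, card=20
  {B}: scan cost=100, card=100
  {AC}: card=200; try (C,hash)→240, (A,hash)→240, (C,merge)→260, (A,merge)→260, (C,nl_idx)→320, (A,nl_idx)→320 …(+2); best=240 via (C,hash)
  {AB}: card=500; try (A,hash)→400, (B,merge)→940, (A,merge)→1020, (A,nl_idx)→1100, (B,hash)→1440, (B,nl)→2020 …(+1); best=400 via (A,hash)
  {BC}: card=500; try (C,hash)→400, (B,merge)→940, (C,merge)→1020, (C,nl_idx)→1100, (B,hash)→1440, (B,nl)→2020 …(+1); best=400 via (C,hash)
  {ABC}: card=1250; try (C,hash)→1100, (A,hash)→1100, (B,hash)→1840, (B,merge)→2840, (C,nl_idx)→4150, (A,nl_idx)→4150 …(+5); best=1100 via (C,hash)

1100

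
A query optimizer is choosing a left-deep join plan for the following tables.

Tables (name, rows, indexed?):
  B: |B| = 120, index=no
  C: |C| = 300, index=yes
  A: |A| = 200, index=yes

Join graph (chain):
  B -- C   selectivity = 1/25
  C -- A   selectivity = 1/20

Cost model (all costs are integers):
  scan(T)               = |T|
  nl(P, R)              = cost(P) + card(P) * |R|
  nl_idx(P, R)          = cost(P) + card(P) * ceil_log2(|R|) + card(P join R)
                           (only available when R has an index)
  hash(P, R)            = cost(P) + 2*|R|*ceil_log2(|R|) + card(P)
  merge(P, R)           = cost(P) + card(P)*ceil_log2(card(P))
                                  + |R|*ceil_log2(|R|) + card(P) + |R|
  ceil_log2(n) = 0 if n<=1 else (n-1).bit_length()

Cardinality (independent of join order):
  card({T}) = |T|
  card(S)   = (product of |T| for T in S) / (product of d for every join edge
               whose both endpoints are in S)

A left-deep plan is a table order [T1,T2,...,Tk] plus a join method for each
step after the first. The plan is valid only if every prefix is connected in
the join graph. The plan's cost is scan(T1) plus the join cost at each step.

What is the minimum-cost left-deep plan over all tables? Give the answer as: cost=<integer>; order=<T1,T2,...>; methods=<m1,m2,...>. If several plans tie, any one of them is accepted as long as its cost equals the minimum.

cost=6920; order=C,B,A; methods=hash,hash

Selinger DP (subsets sized 1..n):
  {B}: scan cost=120, card=120
  {C}: scan cost=300, card=300
  {A}: scan cost=200, card=200
  {BC}: card=1440; try (B,hash)→2280, (C,nl_idx)→2640, (C,merge)→4080, (B,merge)→4260, (C,hash)→5640, (C,nl)→36120 …(+1); best=2280 via (B,hash)
  {AC}: card=3000; try (A,hash)→3800, (C,merge)→5000, (C,nl_idx)→5000, (A,merge)→5100, (A,nl_idx)→5700, (C,hash)→5800 …(+2); best=3800 via (A,hash)
  {ABC}: card=14400; try (A,hash)→6920, (B,hash)→8480, (A,merge)→21360, (A,nl_idx)→28200, (B,merge)→43760, (A,nl)→290280 …(+1); best=6920 via (A,hash)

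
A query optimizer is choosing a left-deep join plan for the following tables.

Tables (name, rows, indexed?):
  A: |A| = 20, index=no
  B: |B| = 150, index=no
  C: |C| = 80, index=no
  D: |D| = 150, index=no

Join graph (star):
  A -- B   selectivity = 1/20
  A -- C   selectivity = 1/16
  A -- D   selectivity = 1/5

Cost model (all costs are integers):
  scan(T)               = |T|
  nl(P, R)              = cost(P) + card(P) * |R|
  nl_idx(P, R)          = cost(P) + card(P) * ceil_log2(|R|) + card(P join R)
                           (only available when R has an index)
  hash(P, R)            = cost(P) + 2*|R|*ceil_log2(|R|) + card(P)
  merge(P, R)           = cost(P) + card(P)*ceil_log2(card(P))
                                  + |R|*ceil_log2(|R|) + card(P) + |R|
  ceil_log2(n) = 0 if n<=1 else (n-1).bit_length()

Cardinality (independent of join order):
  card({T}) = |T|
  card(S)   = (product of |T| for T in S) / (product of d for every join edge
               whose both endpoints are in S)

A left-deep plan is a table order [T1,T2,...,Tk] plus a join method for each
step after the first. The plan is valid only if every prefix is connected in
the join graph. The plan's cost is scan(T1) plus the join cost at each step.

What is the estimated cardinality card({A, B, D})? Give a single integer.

Tables in S: A(20), B(150), D(150)
Edges inside S: A-B(d=20), A-D(d=5)
numerator = 20 * 150 * 150 = 450000
denominator = 20 * 5 = 100
card(S) = 450000 / 100 = 4500

4500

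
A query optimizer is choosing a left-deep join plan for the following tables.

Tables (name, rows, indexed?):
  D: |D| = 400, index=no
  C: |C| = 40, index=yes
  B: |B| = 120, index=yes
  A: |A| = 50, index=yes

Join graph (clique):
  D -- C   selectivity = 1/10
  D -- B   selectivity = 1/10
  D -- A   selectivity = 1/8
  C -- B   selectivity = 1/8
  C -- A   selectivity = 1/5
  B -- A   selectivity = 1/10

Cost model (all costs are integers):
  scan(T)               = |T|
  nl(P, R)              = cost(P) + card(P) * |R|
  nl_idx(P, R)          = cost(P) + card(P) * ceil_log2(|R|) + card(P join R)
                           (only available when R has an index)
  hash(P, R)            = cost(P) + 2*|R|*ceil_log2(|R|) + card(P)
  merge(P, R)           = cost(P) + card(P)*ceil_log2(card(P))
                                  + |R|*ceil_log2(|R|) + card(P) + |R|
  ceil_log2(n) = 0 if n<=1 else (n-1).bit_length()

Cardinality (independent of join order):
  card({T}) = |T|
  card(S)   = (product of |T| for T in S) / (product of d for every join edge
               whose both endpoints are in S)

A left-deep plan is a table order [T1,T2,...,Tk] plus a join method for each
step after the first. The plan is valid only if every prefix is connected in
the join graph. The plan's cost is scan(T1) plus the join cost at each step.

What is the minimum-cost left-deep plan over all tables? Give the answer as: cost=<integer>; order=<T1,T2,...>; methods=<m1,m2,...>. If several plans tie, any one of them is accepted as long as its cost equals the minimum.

Selinger DP (subsets sized 1..n):
  {D}: scan cost=400, card=400
  {C}: scan cost=40, card=40
  {B}: scan cost=120, card=120
  {A}: scan cost=50, card=50
  {CD}: card=1600; try (C,hash)→1280, (D,merge)→4320, (C,nl_idx)→4400, (C,merge)→4680, (D,hash)→7280, (D,nl)→16040 …(+1); best=1280 via (C,hash)
  {BD}: card=4800; try (B,hash)→2480, (D,merge)→5080, (B,merge)→5360, (D,hash)→7440, (B,nl_idx)→8000, (D,nl)→48120 …(+1); best=2480 via (B,hash)
  {AD}: card=2500; try (A,hash)→1400, (D,merge)→4400, (A,merge)→4750, (A,nl_idx)→5300, (D,hash)→7300, (D,nl)→20050 …(+1); best=1400 via (A,hash)
  {BC}: card=600; try (C,hash)→720, (B,nl_idx)→920, (B,merge)→1280, (C,merge)→1360, (C,nl_idx)→1440, (B,hash)→1760 …(+2); best=720 via (C,hash)
  {AC}: card=400; try (C,hash)→580, (A,merge)→670, (C,merge)→680, (A,hash)→680, (A,nl_idx)→680, (C,nl_idx)→750 …(+2); best=580 via (C,hash)
  {AB}: card=600; try (A,hash)→840, (B,nl_idx)→1000, (B,merge)→1360, (A,merge)→1430, (A,nl_idx)→1440, (B,hash)→1780 …(+2); best=840 via (A,hash)
  {BCD}: card=2400; try (B,hash)→4560, (C,hash)→7760, (D,hash)→8520, (D,merge)→11320, (B,nl_idx)→14880, (B,merge)→21440 …(+5); best=4560 via (B,hash)
  {ACD}: card=2000; try (A,hash)→3480, (C,hash)→4380, (D,hash)→8180, (D,merge)→8580, (A,nl_idx)→12880, (C,nl_idx)→18400 …(+5); best=3480 via (A,hash)
  {ABD}: card=3000; try (B,hash)→5580, (A,hash)→7880, (D,hash)→8640, (D,merge)→11440, (B,nl_idx)→21900, (A,nl_idx)→34280 …(+5); best=5580 via (B,hash)
  {ABC}: card=600; try (C,hash)→1920, (A,hash)→1920, (B,hash)→2660, (B,nl_idx)→3980, (A,nl_idx)→4920, (C,nl_idx)→5040 …(+6); best=1920 via (C,hash)
  {ABCD}: card=300; try (B,hash)→7160, (A,hash)→7560, (C,hash)→9060, (D,hash)→9720, (D,merge)→12520, (B,nl_idx)→17780 …(+9); best=7160 via (B,hash)

cost=7160; order=D,C,A,B; methods=hash,hash,hash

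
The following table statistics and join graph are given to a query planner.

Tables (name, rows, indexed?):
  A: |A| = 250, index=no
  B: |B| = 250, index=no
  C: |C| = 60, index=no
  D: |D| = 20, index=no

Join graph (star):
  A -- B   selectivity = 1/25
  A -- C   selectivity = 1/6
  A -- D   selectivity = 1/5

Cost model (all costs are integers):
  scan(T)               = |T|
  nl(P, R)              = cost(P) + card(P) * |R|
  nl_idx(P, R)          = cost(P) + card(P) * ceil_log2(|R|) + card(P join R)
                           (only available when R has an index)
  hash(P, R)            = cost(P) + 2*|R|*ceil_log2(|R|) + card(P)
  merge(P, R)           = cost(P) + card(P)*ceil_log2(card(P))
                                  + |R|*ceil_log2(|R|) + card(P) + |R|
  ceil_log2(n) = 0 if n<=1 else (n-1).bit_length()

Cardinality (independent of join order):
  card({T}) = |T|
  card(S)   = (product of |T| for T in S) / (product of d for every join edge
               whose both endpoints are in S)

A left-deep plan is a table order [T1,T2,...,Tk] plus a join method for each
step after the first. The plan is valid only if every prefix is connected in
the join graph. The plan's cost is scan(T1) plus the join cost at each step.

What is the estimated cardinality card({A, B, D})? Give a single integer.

10000

Tables in S: A(250), B(250), D(20)
Edges inside S: A-B(d=25), A-D(d=5)
numerator = 250 * 250 * 20 = 1250000
denominator = 25 * 5 = 125
card(S) = 1250000 / 125 = 10000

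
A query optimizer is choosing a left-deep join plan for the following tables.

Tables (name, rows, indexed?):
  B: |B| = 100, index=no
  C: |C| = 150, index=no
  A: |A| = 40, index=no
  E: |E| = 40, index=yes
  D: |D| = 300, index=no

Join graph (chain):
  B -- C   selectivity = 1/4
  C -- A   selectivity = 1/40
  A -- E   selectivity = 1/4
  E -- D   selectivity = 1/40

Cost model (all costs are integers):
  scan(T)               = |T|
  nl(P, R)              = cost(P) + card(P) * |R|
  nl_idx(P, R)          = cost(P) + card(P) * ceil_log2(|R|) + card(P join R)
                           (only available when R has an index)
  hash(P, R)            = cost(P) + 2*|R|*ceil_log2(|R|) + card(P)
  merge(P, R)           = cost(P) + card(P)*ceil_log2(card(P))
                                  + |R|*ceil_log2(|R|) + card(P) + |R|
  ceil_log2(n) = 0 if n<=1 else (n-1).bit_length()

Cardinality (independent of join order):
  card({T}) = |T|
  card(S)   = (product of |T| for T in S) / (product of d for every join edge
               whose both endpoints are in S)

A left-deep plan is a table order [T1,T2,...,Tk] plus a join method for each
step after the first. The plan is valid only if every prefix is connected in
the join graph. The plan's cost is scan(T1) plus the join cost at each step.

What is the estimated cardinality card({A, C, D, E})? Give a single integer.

Tables in S: A(40), C(150), D(300), E(40)
Edges inside S: C-A(d=40), A-E(d=4), E-D(d=40)
numerator = 40 * 150 * 300 * 40 = 72000000
denominator = 40 * 4 * 40 = 6400
card(S) = 72000000 / 6400 = 11250

11250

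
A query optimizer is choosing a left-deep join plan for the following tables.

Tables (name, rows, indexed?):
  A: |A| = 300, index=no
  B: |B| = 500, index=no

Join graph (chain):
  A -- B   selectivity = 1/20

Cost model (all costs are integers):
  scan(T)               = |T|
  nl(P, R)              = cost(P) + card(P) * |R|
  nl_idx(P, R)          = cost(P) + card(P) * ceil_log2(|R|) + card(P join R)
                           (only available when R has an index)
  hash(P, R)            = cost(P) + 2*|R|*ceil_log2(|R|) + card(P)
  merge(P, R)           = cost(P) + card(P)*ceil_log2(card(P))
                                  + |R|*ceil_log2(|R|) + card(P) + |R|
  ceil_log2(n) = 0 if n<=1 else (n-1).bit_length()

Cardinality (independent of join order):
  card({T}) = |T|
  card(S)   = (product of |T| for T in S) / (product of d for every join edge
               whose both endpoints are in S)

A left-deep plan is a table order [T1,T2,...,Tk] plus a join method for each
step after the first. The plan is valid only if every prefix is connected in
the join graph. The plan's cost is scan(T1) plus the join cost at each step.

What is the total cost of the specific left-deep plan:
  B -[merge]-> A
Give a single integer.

step 1: scan B: cost=500, card=500
step 2: join A via merge
    card(P join A) = 500*300/(20) = 7500
    cost = 500 + 500*9 + 300*9 + 500 + 300 = 8500

8500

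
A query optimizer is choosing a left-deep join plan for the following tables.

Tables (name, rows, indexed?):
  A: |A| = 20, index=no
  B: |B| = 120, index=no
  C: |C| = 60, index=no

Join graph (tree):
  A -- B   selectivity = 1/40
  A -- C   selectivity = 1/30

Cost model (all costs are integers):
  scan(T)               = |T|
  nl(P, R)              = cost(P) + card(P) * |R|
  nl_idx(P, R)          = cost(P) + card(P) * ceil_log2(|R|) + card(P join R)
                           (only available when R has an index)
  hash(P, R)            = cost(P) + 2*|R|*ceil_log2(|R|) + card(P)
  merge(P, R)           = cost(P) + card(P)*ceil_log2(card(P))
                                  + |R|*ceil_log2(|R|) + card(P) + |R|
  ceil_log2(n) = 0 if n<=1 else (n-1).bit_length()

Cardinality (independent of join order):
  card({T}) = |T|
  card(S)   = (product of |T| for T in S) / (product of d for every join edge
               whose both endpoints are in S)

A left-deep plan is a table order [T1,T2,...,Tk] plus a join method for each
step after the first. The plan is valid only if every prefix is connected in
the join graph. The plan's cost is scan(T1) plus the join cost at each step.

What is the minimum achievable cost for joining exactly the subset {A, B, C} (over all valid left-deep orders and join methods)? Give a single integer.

Selinger DP over subsets of {A,B,C}:
  {A}: scan cost=20, card=20
  {B}: scan cost=120, card=120
  {C}: scan cost=60, card=60
  {AB}: card=60; try (A,hash)→440, (B,merge)→1100, (A,merge)→1200, (B,hash)→1720, (B,nl)→2420, (A,nl)→2520; best=440 via (A,hash)
  {AC}: card=40; try (A,hash)→320, (C,merge)→560, (A,merge)→600, (C,hash)→760, (C,nl)→1220, (A,nl)→1260; best=320 via (A,hash)
  {ABC}: card=120; try (C,hash)→1220, (C,merge)→1280, (B,merge)→1560, (B,hash)→2040, (C,nl)→4040, (B,nl)→5120; best=1220 via (C,hash)

1220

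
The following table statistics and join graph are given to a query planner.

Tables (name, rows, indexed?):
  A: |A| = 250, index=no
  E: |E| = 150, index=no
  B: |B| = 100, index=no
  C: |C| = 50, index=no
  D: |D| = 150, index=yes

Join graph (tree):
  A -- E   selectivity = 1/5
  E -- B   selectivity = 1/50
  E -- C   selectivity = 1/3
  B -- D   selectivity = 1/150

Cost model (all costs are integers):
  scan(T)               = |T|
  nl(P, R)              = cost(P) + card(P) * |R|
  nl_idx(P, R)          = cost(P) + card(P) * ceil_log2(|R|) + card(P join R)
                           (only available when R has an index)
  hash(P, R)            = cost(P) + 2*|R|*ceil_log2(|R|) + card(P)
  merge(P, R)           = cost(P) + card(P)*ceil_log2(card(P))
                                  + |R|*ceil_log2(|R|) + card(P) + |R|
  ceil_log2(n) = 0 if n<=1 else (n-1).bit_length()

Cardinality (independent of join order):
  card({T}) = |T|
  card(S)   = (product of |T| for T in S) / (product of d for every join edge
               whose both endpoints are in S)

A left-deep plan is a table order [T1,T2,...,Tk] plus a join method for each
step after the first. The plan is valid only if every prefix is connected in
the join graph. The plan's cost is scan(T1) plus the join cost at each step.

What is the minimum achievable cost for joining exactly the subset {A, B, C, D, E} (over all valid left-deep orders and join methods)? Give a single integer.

13050

Selinger DP over subsets of {A,B,C,D,E}:
  {A}: scan cost=250, card=250
  {E}: scan cost=150, card=150
  {B}: scan cost=100, card=100
  {C}: scan cost=50, card=50
  {D}: scan cost=150, card=150
  {AE}: card=7500; try (E,hash)→2900, (A,merge)→3750, (E,merge)→3850, (A,hash)→4300, (A,nl)→37650, (E,nl)→37750; best=2900 via (E,hash)
  {BE}: card=300; try (B,hash)→1700, (E,merge)→2250, (B,merge)→2300, (E,hash)→2600, (E,nl)→15100, (B,nl)→15150; best=1700 via (B,hash)
  {CE}: card=2500; try (C,hash)→900, (E,merge)→1750, (C,merge)→1850, (E,hash)→2500, (E,nl)→7550, (C,nl)→7650; best=900 via (C,hash)
  {BD}: card=100; try (D,nl_idx)→1000, (B,hash)→1700, (D,merge)→2250, (B,merge)→2300, (D,hash)→2600, (D,nl)→15100 …(+1); best=1000 via (D,nl_idx)
  {ABE}: card=15000; try (A,hash)→6000, (A,merge)→6950, (B,hash)→11800, (A,nl)→76700, (B,merge)→108700, (B,nl)→752900; best=6000 via (A,hash)
  {ACE}: card=125000; try (A,hash)→7400, (C,hash)→11000, (A,merge)→35650, (C,merge)→108250, (C,nl)→377900, (A,nl)→625900; best=7400 via (A,hash)
  {BCE}: card=5000; try (C,hash)→2600, (B,hash)→4800, (C,merge)→5050, (C,nl)→16700, (B,merge)→34200, (B,nl)→250900; best=2600 via (C,hash)
  {BDE}: card=300; try (E,merge)→3150, (E,hash)→3500, (D,hash)→4400, (D,nl_idx)→4400, (D,merge)→6050, (E,nl)→16000 …(+1); best=3150 via (E,merge)
  {ABCE}: card=250000; try (A,hash)→11600, (C,hash)→21600, (A,merge)→74850, (B,hash)→133800, (C,merge)→231350, (C,nl)→756000 …(+3); best=11600 via (A,hash)
  {ABDE}: card=15000; try (A,hash)→7450, (A,merge)→8400, (D,hash)→23400, (A,nl)→78150, (D,nl_idx)→141000, (D,merge)→232350 …(+1); best=7450 via (A,hash)
  {BCDE}: card=5000; try (C,hash)→4050, (C,merge)→6500, (D,hash)→10000, (C,nl)→18150, (D,nl_idx)→47600, (D,merge)→73950 …(+1); best=4050 via (C,hash)
  {ABCDE}: card=250000; try (A,hash)→13050, (C,hash)→23050, (A,merge)→76300, (C,merge)→232800, (D,hash)→264000, (C,nl)→757450 …(+4); best=13050 via (A,hash)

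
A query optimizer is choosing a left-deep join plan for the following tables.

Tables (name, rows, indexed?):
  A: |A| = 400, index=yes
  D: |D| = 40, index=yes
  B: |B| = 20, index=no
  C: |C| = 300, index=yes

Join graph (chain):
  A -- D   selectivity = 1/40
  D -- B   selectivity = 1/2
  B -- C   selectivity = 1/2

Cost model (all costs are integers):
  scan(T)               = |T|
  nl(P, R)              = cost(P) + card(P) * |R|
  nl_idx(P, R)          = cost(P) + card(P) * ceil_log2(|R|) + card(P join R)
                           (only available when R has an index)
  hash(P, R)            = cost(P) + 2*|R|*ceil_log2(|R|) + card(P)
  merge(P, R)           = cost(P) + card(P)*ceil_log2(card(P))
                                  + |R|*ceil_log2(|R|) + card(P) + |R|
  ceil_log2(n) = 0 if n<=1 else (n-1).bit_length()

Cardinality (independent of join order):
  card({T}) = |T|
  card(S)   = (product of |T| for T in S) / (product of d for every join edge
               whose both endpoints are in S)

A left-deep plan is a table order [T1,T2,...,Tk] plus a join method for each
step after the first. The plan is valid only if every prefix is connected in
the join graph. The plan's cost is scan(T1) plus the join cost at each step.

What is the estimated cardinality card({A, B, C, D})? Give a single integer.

600000

Tables in S: A(400), B(20), C(300), D(40)
Edges inside S: A-D(d=40), D-B(d=2), B-C(d=2)
numerator = 400 * 20 * 300 * 40 = 96000000
denominator = 40 * 2 * 2 = 160
card(S) = 96000000 / 160 = 600000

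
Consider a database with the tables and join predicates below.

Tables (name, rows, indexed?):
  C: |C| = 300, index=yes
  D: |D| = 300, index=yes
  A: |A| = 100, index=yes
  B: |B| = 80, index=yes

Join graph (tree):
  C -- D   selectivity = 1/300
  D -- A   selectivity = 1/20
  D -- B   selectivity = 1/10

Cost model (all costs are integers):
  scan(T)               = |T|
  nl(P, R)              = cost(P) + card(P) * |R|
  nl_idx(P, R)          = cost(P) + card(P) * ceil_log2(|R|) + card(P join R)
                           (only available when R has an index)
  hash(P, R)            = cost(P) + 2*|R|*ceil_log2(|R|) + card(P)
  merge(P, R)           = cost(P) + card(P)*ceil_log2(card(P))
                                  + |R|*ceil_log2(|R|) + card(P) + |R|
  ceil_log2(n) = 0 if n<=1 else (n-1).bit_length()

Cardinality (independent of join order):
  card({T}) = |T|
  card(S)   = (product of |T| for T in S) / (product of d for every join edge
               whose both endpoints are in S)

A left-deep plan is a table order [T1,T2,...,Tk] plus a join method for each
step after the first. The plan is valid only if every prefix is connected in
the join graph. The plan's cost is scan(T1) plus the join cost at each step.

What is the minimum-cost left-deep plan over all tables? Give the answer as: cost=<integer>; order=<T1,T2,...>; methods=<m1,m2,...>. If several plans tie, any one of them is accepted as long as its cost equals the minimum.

Selinger DP (subsets sized 1..n):
  {C}: scan cost=300, card=300
  {D}: scan cost=300, card=300
  {A}: scan cost=100, card=100
  {B}: scan cost=80, card=80
  {CD}: card=300; try (D,nl_idx)→3300, (C,nl_idx)→3300, (D,hash)→6000, (C,hash)→6000, (D,merge)→6300, (C,merge)→6300 …(+2); best=3300 via (D,nl_idx)
  {AD}: card=1500; try (A,hash)→2000, (D,nl_idx)→2500, (D,merge)→3900, (A,nl_idx)→3900, (A,merge)→4100, (D,hash)→5600 …(+2); best=2000 via (A,hash)
  {BD}: card=2400; try (B,hash)→1720, (D,nl_idx)→3200, (D,merge)→3720, (B,merge)→3940, (B,nl_idx)→4800, (D,hash)→5560 …(+2); best=1720 via (B,hash)
  {ACD}: card=1500; try (A,hash)→5000, (A,nl_idx)→6900, (A,merge)→7100, (C,hash)→8900, (C,nl_idx)→17000, (C,merge)→23000 …(+2); best=5000 via (A,hash)
  {BCD}: card=2400; try (B,hash)→4720, (B,merge)→6940, (B,nl_idx)→7800, (C,hash)→9520, (C,nl_idx)→25720, (B,nl)→27300 …(+2); best=4720 via (B,hash)
  {ABD}: card=12000; try (B,hash)→4620, (A,hash)→5520, (B,merge)→20640, (B,nl_idx)→24500, (A,nl_idx)→30520, (A,merge)→33720 …(+2); best=4620 via (B,hash)
  {ABCD}: card=12000; try (B,hash)→7620, (A,hash)→8520, (C,hash)→22020, (B,merge)→23640, (B,nl_idx)→27500, (A,nl_idx)→33520 …(+6); best=7620 via (B,hash)

cost=7620; order=C,D,A,B; methods=nl_idx,hash,hash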